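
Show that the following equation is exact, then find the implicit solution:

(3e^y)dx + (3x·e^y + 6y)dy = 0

Verify exactness: ∂M/∂y = ∂N/∂x ✓
Find F(x,y) such that ∂F/∂x = M, ∂F/∂y = N
Solution: 3x·e^y + 3y² = C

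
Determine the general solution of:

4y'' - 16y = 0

Characteristic equation: 4r² - 16 = 0
Divide by 4: r² - 4 = 0
Roots: r = 2, -2 (distinct real)
General solution: y = C₁e^(2x) + C₂e^(-2x)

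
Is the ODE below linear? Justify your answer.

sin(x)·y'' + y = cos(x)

Yes. Linear (y and its derivatives appear to the first power only, no products of y terms)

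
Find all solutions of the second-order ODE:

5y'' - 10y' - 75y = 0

Characteristic equation: 5r² - 10r - 75 = 0
Divide by 5: r² - 2r - 15 = 0
Roots: r = 5, -3 (distinct real)
General solution: y = C₁e^(5x) + C₂e^(-3x)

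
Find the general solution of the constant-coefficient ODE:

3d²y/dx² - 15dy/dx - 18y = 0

Characteristic equation: 3r² - 15r - 18 = 0
Divide by 3: r² - 5r - 6 = 0
Roots: r = 6, -1 (distinct real)
General solution: y = C₁e^(6x) + C₂e^(-x)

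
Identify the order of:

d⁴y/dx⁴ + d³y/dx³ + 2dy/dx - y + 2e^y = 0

The order is 4 (highest derivative is of order 4).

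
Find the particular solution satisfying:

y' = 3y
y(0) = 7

General solution: y = Ce^(3x)
Applying IC y(0) = 7:
Particular solution: y = 7e^(3x)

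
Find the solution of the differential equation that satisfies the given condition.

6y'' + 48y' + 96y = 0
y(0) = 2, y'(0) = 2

General solution: y = (C₁ + C₂x)e^(-4x)
Repeated root r = -4
Applying ICs: C₁ = 2, C₂ = 10
Particular solution: y = (2 + 10x)e^(-4x)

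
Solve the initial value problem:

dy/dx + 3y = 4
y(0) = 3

General solution: y = 4/3 + Ce^(-3x)
Applying y(0) = 3: C = 3 - 4/3 = 5/3
Particular solution: y = 4/3 + (5/3)e^(-3x)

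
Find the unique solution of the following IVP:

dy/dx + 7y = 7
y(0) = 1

General solution: y = 1 + Ce^(-7x)
Applying y(0) = 1: C = 1 - 1 = 0
Particular solution: y = 1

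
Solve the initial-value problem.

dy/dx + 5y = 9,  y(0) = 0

General solution: y = 9/5 + Ce^(-5x)
Applying y(0) = 0: C = 0 - 9/5 = -9/5
Particular solution: y = 9/5 - (9/5)e^(-5x)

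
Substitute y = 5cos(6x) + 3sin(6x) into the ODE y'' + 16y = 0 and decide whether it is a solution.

Verification:
y'' = -180cos(6x) - 108sin(6x)
y'' + 16y ≠ 0 (frequency mismatch: got 36 instead of 16)

No, it is not a solution.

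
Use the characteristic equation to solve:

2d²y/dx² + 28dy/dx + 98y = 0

Characteristic equation: 2r² + 28r + 98 = 0
Divide by 2: r² + 14r + 49 = 0
Factored: (r + 7)² = 0
Repeated root: r = -7
General solution: y = (C₁ + C₂x)e^(-7x)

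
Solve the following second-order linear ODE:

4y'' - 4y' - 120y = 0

Characteristic equation: 4r² - 4r - 120 = 0
Divide by 4: r² - r - 30 = 0
Roots: r = 6, -5 (distinct real)
General solution: y = C₁e^(6x) + C₂e^(-5x)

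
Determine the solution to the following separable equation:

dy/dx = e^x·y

Separating variables and integrating:
ln|y| = e^x + C

General solution: y = Ce^(e^x)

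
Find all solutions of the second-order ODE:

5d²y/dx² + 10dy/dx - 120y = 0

Characteristic equation: 5r² + 10r - 120 = 0
Divide by 5: r² + 2r - 24 = 0
Roots: r = 4, -6 (distinct real)
General solution: y = C₁e^(4x) + C₂e^(-6x)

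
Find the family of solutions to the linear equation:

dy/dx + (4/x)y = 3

Using integrating factor method:

General solution: y = (3/5)x + Cx^(-4)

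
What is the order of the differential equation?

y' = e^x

The order is 1 (highest derivative is of order 1).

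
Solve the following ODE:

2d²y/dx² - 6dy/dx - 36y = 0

Characteristic equation: 2r² - 6r - 36 = 0
Divide by 2: r² - 3r - 18 = 0
Roots: r = 6, -3 (distinct real)
General solution: y = C₁e^(6x) + C₂e^(-3x)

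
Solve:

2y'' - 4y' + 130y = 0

Characteristic equation: 2r² - 4r + 130 = 0
Divide by 2: r² - 2r + 65 = 0
Roots: r = 1 ± 8i (complex conjugates)
General solution: y = e^x(C₁cos(8x) + C₂sin(8x))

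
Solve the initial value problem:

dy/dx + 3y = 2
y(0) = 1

General solution: y = 2/3 + Ce^(-3x)
Applying y(0) = 1: C = 1 - 2/3 = 1/3
Particular solution: y = 2/3 + (1/3)e^(-3x)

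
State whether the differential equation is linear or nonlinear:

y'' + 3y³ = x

Nonlinear (y³ term)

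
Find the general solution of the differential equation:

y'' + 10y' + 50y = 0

Characteristic equation: r² + 10r + 50 = 0
Roots: r = -5 ± 5i (complex conjugates)
General solution: y = e^(-5x)(C₁cos(5x) + C₂sin(5x))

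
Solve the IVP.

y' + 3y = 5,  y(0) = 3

General solution: y = 5/3 + Ce^(-3x)
Applying y(0) = 3: C = 3 - 5/3 = 4/3
Particular solution: y = 5/3 + (4/3)e^(-3x)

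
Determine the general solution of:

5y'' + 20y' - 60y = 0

Characteristic equation: 5r² + 20r - 60 = 0
Divide by 5: r² + 4r - 12 = 0
Roots: r = 2, -6 (distinct real)
General solution: y = C₁e^(2x) + C₂e^(-6x)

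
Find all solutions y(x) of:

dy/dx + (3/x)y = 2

Using integrating factor method:

General solution: y = (1/2)x + Cx^(-3)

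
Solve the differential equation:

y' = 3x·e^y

Separating variables and integrating:
-e^(-y) = 3x²/2 + C

General solution: y = -ln(C - 3x²/2)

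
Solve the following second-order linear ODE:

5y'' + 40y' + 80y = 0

Characteristic equation: 5r² + 40r + 80 = 0
Divide by 5: r² + 8r + 16 = 0
Factored: (r + 4)² = 0
Repeated root: r = -4
General solution: y = (C₁ + C₂x)e^(-4x)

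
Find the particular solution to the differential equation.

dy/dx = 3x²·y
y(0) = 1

General solution: y = Ce^(x³)
Applying IC y(0) = 1:
Particular solution: y = e^(x³)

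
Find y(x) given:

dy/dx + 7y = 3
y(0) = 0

General solution: y = 3/7 + Ce^(-7x)
Applying y(0) = 0: C = 0 - 3/7 = -3/7
Particular solution: y = 3/7 - (3/7)e^(-7x)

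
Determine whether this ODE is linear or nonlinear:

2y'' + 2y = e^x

Linear (y and its derivatives appear to the first power only, no products of y terms)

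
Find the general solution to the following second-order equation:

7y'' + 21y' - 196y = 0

Characteristic equation: 7r² + 21r - 196 = 0
Divide by 7: r² + 3r - 28 = 0
Roots: r = 4, -7 (distinct real)
General solution: y = C₁e^(4x) + C₂e^(-7x)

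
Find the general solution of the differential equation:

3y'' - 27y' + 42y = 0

Characteristic equation: 3r² - 27r + 42 = 0
Divide by 3: r² - 9r + 14 = 0
Roots: r = 7, 2 (distinct real)
General solution: y = C₁e^(7x) + C₂e^(2x)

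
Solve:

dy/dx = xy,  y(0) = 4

General solution: y = Ce^(x²/2)
Applying IC y(0) = 4:
Particular solution: y = 4e^(x²/2)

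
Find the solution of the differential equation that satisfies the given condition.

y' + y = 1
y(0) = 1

General solution: y = 1 + Ce^(-x)
Applying y(0) = 1: C = 1 - 1 = 0
Particular solution: y = 1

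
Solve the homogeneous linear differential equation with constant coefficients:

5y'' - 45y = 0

Characteristic equation: 5r² - 45 = 0
Divide by 5: r² - 9 = 0
Roots: r = 3, -3 (distinct real)
General solution: y = C₁e^(3x) + C₂e^(-3x)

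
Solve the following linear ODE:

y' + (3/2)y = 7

Using integrating factor method:

General solution: y = 14/3 + Ce^(-3x/2)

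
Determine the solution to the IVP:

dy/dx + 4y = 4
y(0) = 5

General solution: y = 1 + Ce^(-4x)
Applying y(0) = 5: C = 5 - 1 = 4
Particular solution: y = 1 + 4e^(-4x)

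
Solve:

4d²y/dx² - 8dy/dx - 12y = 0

Characteristic equation: 4r² - 8r - 12 = 0
Divide by 4: r² - 2r - 3 = 0
Roots: r = 3, -1 (distinct real)
General solution: y = C₁e^(3x) + C₂e^(-x)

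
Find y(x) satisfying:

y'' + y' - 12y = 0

Characteristic equation: r² + r - 12 = 0
Roots: r = 3, -4 (distinct real)
General solution: y = C₁e^(3x) + C₂e^(-4x)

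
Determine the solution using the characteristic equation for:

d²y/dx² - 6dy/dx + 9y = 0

Characteristic equation: r² - 6r + 9 = 0
Factored: (r - 3)² = 0
Repeated root: r = 3
General solution: y = (C₁ + C₂x)e^(3x)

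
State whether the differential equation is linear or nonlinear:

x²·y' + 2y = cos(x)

Linear (y and its derivatives appear to the first power only, no products of y terms)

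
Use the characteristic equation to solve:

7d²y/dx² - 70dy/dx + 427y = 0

Characteristic equation: 7r² - 70r + 427 = 0
Divide by 7: r² - 10r + 61 = 0
Roots: r = 5 ± 6i (complex conjugates)
General solution: y = e^(5x)(C₁cos(6x) + C₂sin(6x))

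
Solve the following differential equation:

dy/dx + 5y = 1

Using integrating factor method:

General solution: y = 1/5 + Ce^(-5x)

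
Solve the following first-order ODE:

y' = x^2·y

Separating variables and integrating:
ln|y| = x^3/3 + C

General solution: y = Ce^(x^3/3)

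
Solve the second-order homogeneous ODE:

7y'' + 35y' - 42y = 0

Characteristic equation: 7r² + 35r - 42 = 0
Divide by 7: r² + 5r - 6 = 0
Roots: r = 1, -6 (distinct real)
General solution: y = C₁e^x + C₂e^(-6x)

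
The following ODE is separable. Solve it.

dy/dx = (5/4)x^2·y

Separating variables and integrating:
ln|y| = 5x^3/12 + C

General solution: y = Ce^(5x^3/12)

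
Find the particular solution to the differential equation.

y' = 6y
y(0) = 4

General solution: y = Ce^(6x)
Applying IC y(0) = 4:
Particular solution: y = 4e^(6x)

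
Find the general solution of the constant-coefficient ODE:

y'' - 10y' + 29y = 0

Characteristic equation: r² - 10r + 29 = 0
Roots: r = 5 ± 2i (complex conjugates)
General solution: y = e^(5x)(C₁cos(2x) + C₂sin(2x))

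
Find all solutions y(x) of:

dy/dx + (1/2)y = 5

Using integrating factor method:

General solution: y = 10 + Ce^(-x/2)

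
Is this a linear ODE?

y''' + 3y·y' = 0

No. Nonlinear (product y·y')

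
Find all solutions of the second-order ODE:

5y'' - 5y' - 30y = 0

Characteristic equation: 5r² - 5r - 30 = 0
Divide by 5: r² - r - 6 = 0
Roots: r = 3, -2 (distinct real)
General solution: y = C₁e^(3x) + C₂e^(-2x)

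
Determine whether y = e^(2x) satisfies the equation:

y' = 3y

Verification:
y = e^(2x)
y' = 2e^(2x)
But 3y = 3e^(2x)
y' ≠ 3y — the derivative does not match

No, it is not a solution.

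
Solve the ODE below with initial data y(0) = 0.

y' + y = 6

General solution: y = 6 + Ce^(-x)
Applying y(0) = 0: C = 0 - 6 = -6
Particular solution: y = 6 - 6e^(-x)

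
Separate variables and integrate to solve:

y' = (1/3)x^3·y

Separating variables and integrating:
ln|y| = x^4/12 + C

General solution: y = Ce^(x^4/12)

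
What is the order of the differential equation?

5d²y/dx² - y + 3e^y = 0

The order is 2 (highest derivative is of order 2).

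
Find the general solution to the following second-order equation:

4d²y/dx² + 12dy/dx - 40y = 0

Characteristic equation: 4r² + 12r - 40 = 0
Divide by 4: r² + 3r - 10 = 0
Roots: r = 2, -5 (distinct real)
General solution: y = C₁e^(2x) + C₂e^(-5x)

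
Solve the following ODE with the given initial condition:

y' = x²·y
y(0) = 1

General solution: y = Ce^(x³/3)
Applying IC y(0) = 1:
Particular solution: y = e^(x³/3)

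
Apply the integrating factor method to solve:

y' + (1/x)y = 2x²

Using integrating factor method:

General solution: y = (1/2)x^3 + C/x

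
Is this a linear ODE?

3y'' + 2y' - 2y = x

Yes. Linear (y and its derivatives appear to the first power only, no products of y terms)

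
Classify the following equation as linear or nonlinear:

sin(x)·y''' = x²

Linear (y and its derivatives appear to the first power only, no products of y terms)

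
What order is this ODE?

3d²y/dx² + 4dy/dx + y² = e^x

The order is 2 (highest derivative is of order 2).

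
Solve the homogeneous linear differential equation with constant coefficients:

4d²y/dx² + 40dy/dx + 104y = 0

Characteristic equation: 4r² + 40r + 104 = 0
Divide by 4: r² + 10r + 26 = 0
Roots: r = -5 ± i (complex conjugates)
General solution: y = e^(-5x)(C₁cos(x) + C₂sin(x))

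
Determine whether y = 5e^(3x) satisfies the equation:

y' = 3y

Verification:
y = 5e^(3x)
y' = 15e^(3x)
3y = 15e^(3x)
y' = 3y ✓

Yes, it is a solution.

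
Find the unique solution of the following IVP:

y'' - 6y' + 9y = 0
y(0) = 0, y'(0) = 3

General solution: y = (C₁ + C₂x)e^(3x)
Repeated root r = 3
Applying ICs: C₁ = 0, C₂ = 3
Particular solution: y = 3xe^(3x)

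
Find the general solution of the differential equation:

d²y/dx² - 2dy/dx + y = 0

Characteristic equation: r² - 2r + 1 = 0
Factored: (r - 1)² = 0
Repeated root: r = 1
General solution: y = (C₁ + C₂x)e^x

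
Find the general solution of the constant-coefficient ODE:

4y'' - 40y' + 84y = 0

Characteristic equation: 4r² - 40r + 84 = 0
Divide by 4: r² - 10r + 21 = 0
Roots: r = 7, 3 (distinct real)
General solution: y = C₁e^(7x) + C₂e^(3x)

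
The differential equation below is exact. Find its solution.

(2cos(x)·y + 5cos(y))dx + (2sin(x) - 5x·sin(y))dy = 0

Verify exactness: ∂M/∂y = ∂N/∂x ✓
Find F(x,y) such that ∂F/∂x = M, ∂F/∂y = N
Solution: 2sin(x)·y + 5x·cos(y) = C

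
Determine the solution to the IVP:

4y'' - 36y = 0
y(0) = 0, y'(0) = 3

General solution: y = C₁e^(3x) + C₂e^(-3x)
Applying ICs: C₁ = 1/2, C₂ = -1/2
Particular solution: y = (1/2)e^(3x) - (1/2)e^(-3x)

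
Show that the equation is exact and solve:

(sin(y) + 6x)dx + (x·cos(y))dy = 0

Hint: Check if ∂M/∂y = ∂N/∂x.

Verify exactness: ∂M/∂y = ∂N/∂x ✓
Find F(x,y) such that ∂F/∂x = M, ∂F/∂y = N
Solution: x·sin(y) + 3x² = C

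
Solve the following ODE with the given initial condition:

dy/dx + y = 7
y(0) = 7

General solution: y = 7 + Ce^(-x)
Applying y(0) = 7: C = 7 - 7 = 0
Particular solution: y = 7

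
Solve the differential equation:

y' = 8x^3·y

Separating variables and integrating:
ln|y| = 2x^4 + C

General solution: y = Ce^(2x^4)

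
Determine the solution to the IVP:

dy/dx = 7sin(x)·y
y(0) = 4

General solution: y = Ce^(-7cos(x))
Applying IC y(0) = 4:
Particular solution: y = 4e^(7(1-cos(x)))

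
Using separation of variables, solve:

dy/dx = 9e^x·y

Separating variables and integrating:
ln|y| = 9e^x + C

General solution: y = Ce^(9e^x)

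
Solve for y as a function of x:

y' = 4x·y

Separating variables and integrating:
ln|y| = 2x^2 + C

General solution: y = Ce^(2x^2)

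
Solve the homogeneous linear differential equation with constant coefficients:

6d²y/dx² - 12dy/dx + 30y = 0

Characteristic equation: 6r² - 12r + 30 = 0
Divide by 6: r² - 2r + 5 = 0
Roots: r = 1 ± 2i (complex conjugates)
General solution: y = e^x(C₁cos(2x) + C₂sin(2x))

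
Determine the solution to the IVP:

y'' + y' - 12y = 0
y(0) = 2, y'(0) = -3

General solution: y = C₁e^(3x) + C₂e^(-4x)
Applying ICs: C₁ = 5/7, C₂ = 9/7
Particular solution: y = (5/7)e^(3x) + (9/7)e^(-4x)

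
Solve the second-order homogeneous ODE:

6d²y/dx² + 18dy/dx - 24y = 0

Characteristic equation: 6r² + 18r - 24 = 0
Divide by 6: r² + 3r - 4 = 0
Roots: r = 1, -4 (distinct real)
General solution: y = C₁e^x + C₂e^(-4x)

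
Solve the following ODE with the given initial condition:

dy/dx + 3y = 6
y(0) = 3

General solution: y = 2 + Ce^(-3x)
Applying y(0) = 3: C = 3 - 2 = 1
Particular solution: y = 2 + e^(-3x)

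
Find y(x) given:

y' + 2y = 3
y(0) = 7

General solution: y = 3/2 + Ce^(-2x)
Applying y(0) = 7: C = 7 - 3/2 = 11/2
Particular solution: y = 3/2 + (11/2)e^(-2x)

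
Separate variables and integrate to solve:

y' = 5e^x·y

Separating variables and integrating:
ln|y| = 5e^x + C

General solution: y = Ce^(5e^x)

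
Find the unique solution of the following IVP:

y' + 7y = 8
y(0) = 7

General solution: y = 8/7 + Ce^(-7x)
Applying y(0) = 7: C = 7 - 8/7 = 41/7
Particular solution: y = 8/7 + (41/7)e^(-7x)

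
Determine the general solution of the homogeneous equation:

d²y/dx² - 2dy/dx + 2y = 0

Characteristic equation: r² - 2r + 2 = 0
Roots: r = 1 ± i (complex conjugates)
General solution: y = e^x(C₁cos(x) + C₂sin(x))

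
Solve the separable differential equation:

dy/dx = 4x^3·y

Separating variables and integrating:
ln|y| = x^4 + C

General solution: y = Ce^(x^4)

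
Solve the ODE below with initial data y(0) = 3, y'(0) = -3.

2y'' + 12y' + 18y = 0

General solution: y = (C₁ + C₂x)e^(-3x)
Repeated root r = -3
Applying ICs: C₁ = 3, C₂ = 6
Particular solution: y = (3 + 6x)e^(-3x)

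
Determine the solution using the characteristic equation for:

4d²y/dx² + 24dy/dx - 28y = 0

Characteristic equation: 4r² + 24r - 28 = 0
Divide by 4: r² + 6r - 7 = 0
Roots: r = 1, -7 (distinct real)
General solution: y = C₁e^x + C₂e^(-7x)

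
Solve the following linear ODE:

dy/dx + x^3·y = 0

Using integrating factor method:

General solution: y = Ce^(-x^4/4)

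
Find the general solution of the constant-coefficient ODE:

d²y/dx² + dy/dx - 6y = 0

Characteristic equation: r² + r - 6 = 0
Roots: r = 2, -3 (distinct real)
General solution: y = C₁e^(2x) + C₂e^(-3x)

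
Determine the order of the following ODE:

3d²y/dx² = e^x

The order is 2 (highest derivative is of order 2).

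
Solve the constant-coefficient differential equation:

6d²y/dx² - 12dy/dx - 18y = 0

Characteristic equation: 6r² - 12r - 18 = 0
Divide by 6: r² - 2r - 3 = 0
Roots: r = 3, -1 (distinct real)
General solution: y = C₁e^(3x) + C₂e^(-x)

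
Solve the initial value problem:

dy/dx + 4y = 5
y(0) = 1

General solution: y = 5/4 + Ce^(-4x)
Applying y(0) = 1: C = 1 - 5/4 = -1/4
Particular solution: y = 5/4 - (1/4)e^(-4x)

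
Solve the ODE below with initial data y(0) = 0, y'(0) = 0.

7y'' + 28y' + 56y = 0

General solution: y = e^(-2x)(C₁cos(2x) + C₂sin(2x))
Complex roots r = -2 ± 2i
Applying ICs: C₁ = 0, C₂ = 0
Particular solution: y = 0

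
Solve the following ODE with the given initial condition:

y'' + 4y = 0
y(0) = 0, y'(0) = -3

General solution: y = C₁cos(2x) + C₂sin(2x)
Complex roots r = ±2i
Applying ICs: C₁ = 0, C₂ = -3/2
Particular solution: y = -(3/2)sin(2x)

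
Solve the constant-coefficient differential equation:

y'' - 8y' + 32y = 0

Characteristic equation: r² - 8r + 32 = 0
Roots: r = 4 ± 4i (complex conjugates)
General solution: y = e^(4x)(C₁cos(4x) + C₂sin(4x))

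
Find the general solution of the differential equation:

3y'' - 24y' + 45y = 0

Characteristic equation: 3r² - 24r + 45 = 0
Divide by 3: r² - 8r + 15 = 0
Roots: r = 5, 3 (distinct real)
General solution: y = C₁e^(5x) + C₂e^(3x)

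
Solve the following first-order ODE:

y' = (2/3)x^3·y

Separating variables and integrating:
ln|y| = x^4/6 + C

General solution: y = Ce^(x^4/6)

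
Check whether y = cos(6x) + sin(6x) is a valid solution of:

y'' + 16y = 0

Verification:
y'' = -36cos(6x) - 36sin(6x)
y'' + 16y ≠ 0 (frequency mismatch: got 36 instead of 16)

No, it is not a solution.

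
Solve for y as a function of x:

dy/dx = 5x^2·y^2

Separating variables and integrating:
-1/y = 5x^3/3 + C

General solution: y^-1 = (-5/3)x^3 + C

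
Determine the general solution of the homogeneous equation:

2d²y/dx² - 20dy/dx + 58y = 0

Characteristic equation: 2r² - 20r + 58 = 0
Divide by 2: r² - 10r + 29 = 0
Roots: r = 5 ± 2i (complex conjugates)
General solution: y = e^(5x)(C₁cos(2x) + C₂sin(2x))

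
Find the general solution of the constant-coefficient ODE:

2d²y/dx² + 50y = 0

Characteristic equation: 2r² + 50 = 0
Divide by 2: r² + 25 = 0
Roots: r = ±5i (complex conjugates)
General solution: y = C₁cos(5x) + C₂sin(5x)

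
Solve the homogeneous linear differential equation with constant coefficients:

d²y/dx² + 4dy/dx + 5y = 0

Characteristic equation: r² + 4r + 5 = 0
Roots: r = -2 ± i (complex conjugates)
General solution: y = e^(-2x)(C₁cos(x) + C₂sin(x))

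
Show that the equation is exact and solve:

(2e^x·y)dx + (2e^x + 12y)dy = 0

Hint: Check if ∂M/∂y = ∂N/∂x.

Verify exactness: ∂M/∂y = ∂N/∂x ✓
Find F(x,y) such that ∂F/∂x = M, ∂F/∂y = N
Solution: 2e^x·y + 6y² = C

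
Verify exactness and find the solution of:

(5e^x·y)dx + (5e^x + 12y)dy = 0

Verify exactness: ∂M/∂y = ∂N/∂x ✓
Find F(x,y) such that ∂F/∂x = M, ∂F/∂y = N
Solution: 5e^x·y + 6y² = C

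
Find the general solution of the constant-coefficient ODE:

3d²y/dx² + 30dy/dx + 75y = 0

Characteristic equation: 3r² + 30r + 75 = 0
Divide by 3: r² + 10r + 25 = 0
Factored: (r + 5)² = 0
Repeated root: r = -5
General solution: y = (C₁ + C₂x)e^(-5x)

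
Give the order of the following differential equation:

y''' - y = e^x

The order is 3 (highest derivative is of order 3).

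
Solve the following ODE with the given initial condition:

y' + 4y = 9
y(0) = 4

General solution: y = 9/4 + Ce^(-4x)
Applying y(0) = 4: C = 4 - 9/4 = 7/4
Particular solution: y = 9/4 + (7/4)e^(-4x)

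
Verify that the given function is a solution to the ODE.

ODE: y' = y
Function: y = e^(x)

Verification:
y = e^(x)
y' = e^(x)
y = e^(x)
y' = y ✓

Yes, it is a solution.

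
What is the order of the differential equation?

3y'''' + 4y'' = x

The order is 4 (highest derivative is of order 4).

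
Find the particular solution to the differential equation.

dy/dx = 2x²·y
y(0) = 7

General solution: y = Ce^(2x³/3)
Applying IC y(0) = 7:
Particular solution: y = 7e^(2x³/3)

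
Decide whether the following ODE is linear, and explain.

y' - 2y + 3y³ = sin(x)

Nonlinear (y³ term)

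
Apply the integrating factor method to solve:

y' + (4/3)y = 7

Using integrating factor method:

General solution: y = 21/4 + Ce^(-4x/3)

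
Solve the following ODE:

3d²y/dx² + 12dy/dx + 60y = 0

Characteristic equation: 3r² + 12r + 60 = 0
Divide by 3: r² + 4r + 20 = 0
Roots: r = -2 ± 4i (complex conjugates)
General solution: y = e^(-2x)(C₁cos(4x) + C₂sin(4x))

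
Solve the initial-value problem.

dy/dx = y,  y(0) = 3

General solution: y = Ce^x
Applying IC y(0) = 3:
Particular solution: y = 3e^x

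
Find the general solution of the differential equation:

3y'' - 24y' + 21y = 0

Characteristic equation: 3r² - 24r + 21 = 0
Divide by 3: r² - 8r + 7 = 0
Roots: r = 7, 1 (distinct real)
General solution: y = C₁e^(7x) + C₂e^x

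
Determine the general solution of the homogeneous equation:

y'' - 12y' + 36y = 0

Characteristic equation: r² - 12r + 36 = 0
Factored: (r - 6)² = 0
Repeated root: r = 6
General solution: y = (C₁ + C₂x)e^(6x)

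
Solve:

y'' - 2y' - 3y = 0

Characteristic equation: r² - 2r - 3 = 0
Roots: r = 3, -1 (distinct real)
General solution: y = C₁e^(3x) + C₂e^(-x)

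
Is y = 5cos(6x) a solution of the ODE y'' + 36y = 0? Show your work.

Verification:
y'' = -180cos(6x)
y'' + 36y = 0 ✓

Yes, it is a solution.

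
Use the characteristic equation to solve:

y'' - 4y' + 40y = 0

Characteristic equation: r² - 4r + 40 = 0
Roots: r = 2 ± 6i (complex conjugates)
General solution: y = e^(2x)(C₁cos(6x) + C₂sin(6x))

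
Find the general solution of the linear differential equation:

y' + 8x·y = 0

Using integrating factor method:

General solution: y = Ce^(-4x^2)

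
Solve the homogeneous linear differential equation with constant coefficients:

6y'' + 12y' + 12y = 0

Characteristic equation: 6r² + 12r + 12 = 0
Divide by 6: r² + 2r + 2 = 0
Roots: r = -1 ± i (complex conjugates)
General solution: y = e^(-x)(C₁cos(x) + C₂sin(x))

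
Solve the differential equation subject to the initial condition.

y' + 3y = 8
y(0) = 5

General solution: y = 8/3 + Ce^(-3x)
Applying y(0) = 5: C = 5 - 8/3 = 7/3
Particular solution: y = 8/3 + (7/3)e^(-3x)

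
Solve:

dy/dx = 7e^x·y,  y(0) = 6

General solution: y = Ce^(7e^x)
Applying IC y(0) = 6:
Particular solution: y = 6e^(7(e^x - 1))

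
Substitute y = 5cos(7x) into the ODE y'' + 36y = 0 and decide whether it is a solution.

Verification:
y'' = -245cos(7x)
y'' + 36y ≠ 0 (frequency mismatch: got 49 instead of 36)

No, it is not a solution.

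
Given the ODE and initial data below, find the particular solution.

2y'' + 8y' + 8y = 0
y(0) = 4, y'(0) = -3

General solution: y = (C₁ + C₂x)e^(-2x)
Repeated root r = -2
Applying ICs: C₁ = 4, C₂ = 5
Particular solution: y = (4 + 5x)e^(-2x)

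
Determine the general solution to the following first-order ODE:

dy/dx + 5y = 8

Using integrating factor method:

General solution: y = 8/5 + Ce^(-5x)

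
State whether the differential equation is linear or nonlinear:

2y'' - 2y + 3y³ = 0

Nonlinear (y³ term)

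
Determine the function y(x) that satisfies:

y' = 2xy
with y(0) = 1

General solution: y = Ce^(x²)
Applying IC y(0) = 1:
Particular solution: y = e^(x²)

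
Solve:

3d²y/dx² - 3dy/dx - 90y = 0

Characteristic equation: 3r² - 3r - 90 = 0
Divide by 3: r² - r - 30 = 0
Roots: r = 6, -5 (distinct real)
General solution: y = C₁e^(6x) + C₂e^(-5x)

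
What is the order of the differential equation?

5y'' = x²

The order is 2 (highest derivative is of order 2).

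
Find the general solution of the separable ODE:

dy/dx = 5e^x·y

Separating variables and integrating:
ln|y| = 5e^x + C

General solution: y = Ce^(5e^x)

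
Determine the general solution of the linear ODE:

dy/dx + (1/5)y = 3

Using integrating factor method:

General solution: y = 15 + Ce^(-x/5)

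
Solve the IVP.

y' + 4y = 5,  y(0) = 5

General solution: y = 5/4 + Ce^(-4x)
Applying y(0) = 5: C = 5 - 5/4 = 15/4
Particular solution: y = 5/4 + (15/4)e^(-4x)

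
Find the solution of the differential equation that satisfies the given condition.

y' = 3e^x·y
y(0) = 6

General solution: y = Ce^(3e^x)
Applying IC y(0) = 6:
Particular solution: y = 6e^(3(e^x - 1))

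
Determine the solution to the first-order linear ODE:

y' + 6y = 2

Using integrating factor method:

General solution: y = 1/3 + Ce^(-6x)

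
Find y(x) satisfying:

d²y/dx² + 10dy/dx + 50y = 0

Characteristic equation: r² + 10r + 50 = 0
Roots: r = -5 ± 5i (complex conjugates)
General solution: y = e^(-5x)(C₁cos(5x) + C₂sin(5x))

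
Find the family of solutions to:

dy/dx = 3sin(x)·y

Separating variables and integrating:
ln|y| = -3cos(x) + C

General solution: y = Ce^(-3cos(x))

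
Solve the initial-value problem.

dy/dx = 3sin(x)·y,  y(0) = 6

General solution: y = Ce^(-3cos(x))
Applying IC y(0) = 6:
Particular solution: y = 6e^(3(1-cos(x)))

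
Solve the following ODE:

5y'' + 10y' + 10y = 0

Characteristic equation: 5r² + 10r + 10 = 0
Divide by 5: r² + 2r + 2 = 0
Roots: r = -1 ± i (complex conjugates)
General solution: y = e^(-x)(C₁cos(x) + C₂sin(x))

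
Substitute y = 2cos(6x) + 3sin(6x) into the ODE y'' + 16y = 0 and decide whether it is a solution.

Verification:
y'' = -72cos(6x) - 108sin(6x)
y'' + 16y ≠ 0 (frequency mismatch: got 36 instead of 16)

No, it is not a solution.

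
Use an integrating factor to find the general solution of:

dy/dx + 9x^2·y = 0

Using integrating factor method:

General solution: y = Ce^(-3x^3)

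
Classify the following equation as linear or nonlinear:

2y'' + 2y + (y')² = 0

Nonlinear ((y')² term)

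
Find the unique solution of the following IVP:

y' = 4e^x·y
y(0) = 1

General solution: y = Ce^(4e^x)
Applying IC y(0) = 1:
Particular solution: y = e^(4(e^x - 1))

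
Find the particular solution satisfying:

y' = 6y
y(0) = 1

General solution: y = Ce^(6x)
Applying IC y(0) = 1:
Particular solution: y = e^(6x)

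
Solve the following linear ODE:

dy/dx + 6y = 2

Using integrating factor method:

General solution: y = 1/3 + Ce^(-6x)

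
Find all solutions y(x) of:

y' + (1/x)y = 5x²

Using integrating factor method:

General solution: y = (5/4)x^3 + C/x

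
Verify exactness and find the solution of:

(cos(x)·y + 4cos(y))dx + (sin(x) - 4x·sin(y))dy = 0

Verify exactness: ∂M/∂y = ∂N/∂x ✓
Find F(x,y) such that ∂F/∂x = M, ∂F/∂y = N
Solution: sin(x)·y + 4x·cos(y) = C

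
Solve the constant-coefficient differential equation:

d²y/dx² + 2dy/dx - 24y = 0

Characteristic equation: r² + 2r - 24 = 0
Roots: r = 4, -6 (distinct real)
General solution: y = C₁e^(4x) + C₂e^(-6x)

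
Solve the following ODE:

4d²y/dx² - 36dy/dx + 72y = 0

Characteristic equation: 4r² - 36r + 72 = 0
Divide by 4: r² - 9r + 18 = 0
Roots: r = 6, 3 (distinct real)
General solution: y = C₁e^(6x) + C₂e^(3x)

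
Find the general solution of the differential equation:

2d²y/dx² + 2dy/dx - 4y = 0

Characteristic equation: 2r² + 2r - 4 = 0
Divide by 2: r² + r - 2 = 0
Roots: r = 1, -2 (distinct real)
General solution: y = C₁e^x + C₂e^(-2x)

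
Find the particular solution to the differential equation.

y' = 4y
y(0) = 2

General solution: y = Ce^(4x)
Applying IC y(0) = 2:
Particular solution: y = 2e^(4x)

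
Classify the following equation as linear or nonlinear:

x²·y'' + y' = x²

Linear (y and its derivatives appear to the first power only, no products of y terms)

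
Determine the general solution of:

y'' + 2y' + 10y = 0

Characteristic equation: r² + 2r + 10 = 0
Roots: r = -1 ± 3i (complex conjugates)
General solution: y = e^(-x)(C₁cos(3x) + C₂sin(3x))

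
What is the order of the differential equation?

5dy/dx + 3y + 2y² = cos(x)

The order is 1 (highest derivative is of order 1).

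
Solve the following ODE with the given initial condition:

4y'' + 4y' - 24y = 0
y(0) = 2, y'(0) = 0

General solution: y = C₁e^(2x) + C₂e^(-3x)
Applying ICs: C₁ = 6/5, C₂ = 4/5
Particular solution: y = (6/5)e^(2x) + (4/5)e^(-3x)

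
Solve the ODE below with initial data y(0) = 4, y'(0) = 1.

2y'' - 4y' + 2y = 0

General solution: y = (C₁ + C₂x)e^x
Repeated root r = 1
Applying ICs: C₁ = 4, C₂ = -3
Particular solution: y = (4 - 3x)e^x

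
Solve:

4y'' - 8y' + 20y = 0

Characteristic equation: 4r² - 8r + 20 = 0
Divide by 4: r² - 2r + 5 = 0
Roots: r = 1 ± 2i (complex conjugates)
General solution: y = e^x(C₁cos(2x) + C₂sin(2x))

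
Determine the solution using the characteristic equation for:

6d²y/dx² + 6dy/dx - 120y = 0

Characteristic equation: 6r² + 6r - 120 = 0
Divide by 6: r² + r - 20 = 0
Roots: r = 4, -5 (distinct real)
General solution: y = C₁e^(4x) + C₂e^(-5x)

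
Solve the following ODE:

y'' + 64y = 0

Characteristic equation: r² + 64 = 0
Roots: r = ±8i (complex conjugates)
General solution: y = C₁cos(8x) + C₂sin(8x)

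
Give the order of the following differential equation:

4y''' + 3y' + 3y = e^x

The order is 3 (highest derivative is of order 3).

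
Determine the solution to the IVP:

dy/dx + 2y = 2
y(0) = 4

General solution: y = 1 + Ce^(-2x)
Applying y(0) = 4: C = 4 - 1 = 3
Particular solution: y = 1 + 3e^(-2x)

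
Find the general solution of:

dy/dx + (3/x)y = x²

Using integrating factor method:

General solution: y = (1/6)x^3 + Cx^(-3)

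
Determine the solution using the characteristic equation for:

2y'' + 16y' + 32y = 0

Characteristic equation: 2r² + 16r + 32 = 0
Divide by 2: r² + 8r + 16 = 0
Factored: (r + 4)² = 0
Repeated root: r = -4
General solution: y = (C₁ + C₂x)e^(-4x)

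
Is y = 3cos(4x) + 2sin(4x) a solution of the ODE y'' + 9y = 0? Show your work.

Verification:
y'' = -48cos(4x) - 32sin(4x)
y'' + 9y ≠ 0 (frequency mismatch: got 16 instead of 9)

No, it is not a solution.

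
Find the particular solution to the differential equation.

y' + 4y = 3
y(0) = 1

General solution: y = 3/4 + Ce^(-4x)
Applying y(0) = 1: C = 1 - 3/4 = 1/4
Particular solution: y = 3/4 + (1/4)e^(-4x)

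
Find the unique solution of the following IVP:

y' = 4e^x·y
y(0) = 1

General solution: y = Ce^(4e^x)
Applying IC y(0) = 1:
Particular solution: y = e^(4(e^x - 1))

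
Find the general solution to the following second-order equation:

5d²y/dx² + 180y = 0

Characteristic equation: 5r² + 180 = 0
Divide by 5: r² + 36 = 0
Roots: r = ±6i (complex conjugates)
General solution: y = C₁cos(6x) + C₂sin(6x)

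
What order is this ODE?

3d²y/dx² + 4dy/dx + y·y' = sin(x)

The order is 2 (highest derivative is of order 2).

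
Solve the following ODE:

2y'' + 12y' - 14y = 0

Characteristic equation: 2r² + 12r - 14 = 0
Divide by 2: r² + 6r - 7 = 0
Roots: r = 1, -7 (distinct real)
General solution: y = C₁e^x + C₂e^(-7x)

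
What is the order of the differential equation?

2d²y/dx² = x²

The order is 2 (highest derivative is of order 2).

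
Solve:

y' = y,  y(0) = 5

General solution: y = Ce^x
Applying IC y(0) = 5:
Particular solution: y = 5e^x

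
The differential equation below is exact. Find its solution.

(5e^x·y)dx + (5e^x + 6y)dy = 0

Verify exactness: ∂M/∂y = ∂N/∂x ✓
Find F(x,y) such that ∂F/∂x = M, ∂F/∂y = N
Solution: 5e^x·y + 3y² = C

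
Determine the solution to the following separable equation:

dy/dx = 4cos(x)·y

Separating variables and integrating:
ln|y| = 4sin(x) + C

General solution: y = Ce^(4sin(x))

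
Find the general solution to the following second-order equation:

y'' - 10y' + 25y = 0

Characteristic equation: r² - 10r + 25 = 0
Factored: (r - 5)² = 0
Repeated root: r = 5
General solution: y = (C₁ + C₂x)e^(5x)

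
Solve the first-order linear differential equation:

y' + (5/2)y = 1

Using integrating factor method:

General solution: y = 2/5 + Ce^(-5x/2)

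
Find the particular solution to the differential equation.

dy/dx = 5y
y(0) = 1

General solution: y = Ce^(5x)
Applying IC y(0) = 1:
Particular solution: y = e^(5x)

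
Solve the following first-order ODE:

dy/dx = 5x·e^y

Separating variables and integrating:
-e^(-y) = 5x²/2 + C

General solution: y = -ln(C - 5x²/2)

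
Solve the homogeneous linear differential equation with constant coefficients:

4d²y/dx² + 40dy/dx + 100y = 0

Characteristic equation: 4r² + 40r + 100 = 0
Divide by 4: r² + 10r + 25 = 0
Factored: (r + 5)² = 0
Repeated root: r = -5
General solution: y = (C₁ + C₂x)e^(-5x)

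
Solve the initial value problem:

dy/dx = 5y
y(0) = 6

General solution: y = Ce^(5x)
Applying IC y(0) = 6:
Particular solution: y = 6e^(5x)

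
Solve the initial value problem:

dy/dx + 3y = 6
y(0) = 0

General solution: y = 2 + Ce^(-3x)
Applying y(0) = 0: C = 0 - 2 = -2
Particular solution: y = 2 - 2e^(-3x)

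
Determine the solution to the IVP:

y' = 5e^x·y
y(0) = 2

General solution: y = Ce^(5e^x)
Applying IC y(0) = 2:
Particular solution: y = 2e^(5(e^x - 1))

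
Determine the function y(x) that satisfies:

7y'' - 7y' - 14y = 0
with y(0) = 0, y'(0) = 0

General solution: y = C₁e^(2x) + C₂e^(-x)
Applying ICs: C₁ = 0, C₂ = 0
Particular solution: y = 0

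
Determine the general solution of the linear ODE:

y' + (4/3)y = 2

Using integrating factor method:

General solution: y = 3/2 + Ce^(-4x/3)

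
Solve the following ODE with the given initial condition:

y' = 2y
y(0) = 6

General solution: y = Ce^(2x)
Applying IC y(0) = 6:
Particular solution: y = 6e^(2x)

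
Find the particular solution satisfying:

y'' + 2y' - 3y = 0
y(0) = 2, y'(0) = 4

General solution: y = C₁e^x + C₂e^(-3x)
Applying ICs: C₁ = 5/2, C₂ = -1/2
Particular solution: y = (5/2)e^x - (1/2)e^(-3x)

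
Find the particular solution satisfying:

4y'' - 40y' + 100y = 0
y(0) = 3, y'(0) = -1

General solution: y = (C₁ + C₂x)e^(5x)
Repeated root r = 5
Applying ICs: C₁ = 3, C₂ = -16
Particular solution: y = (3 - 16x)e^(5x)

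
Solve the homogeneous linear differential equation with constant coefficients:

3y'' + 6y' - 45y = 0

Characteristic equation: 3r² + 6r - 45 = 0
Divide by 3: r² + 2r - 15 = 0
Roots: r = 3, -5 (distinct real)
General solution: y = C₁e^(3x) + C₂e^(-5x)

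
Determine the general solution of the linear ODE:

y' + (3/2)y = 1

Using integrating factor method:

General solution: y = 2/3 + Ce^(-3x/2)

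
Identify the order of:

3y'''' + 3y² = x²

The order is 4 (highest derivative is of order 4).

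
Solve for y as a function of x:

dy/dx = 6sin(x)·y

Separating variables and integrating:
ln|y| = -6cos(x) + C

General solution: y = Ce^(-6cos(x))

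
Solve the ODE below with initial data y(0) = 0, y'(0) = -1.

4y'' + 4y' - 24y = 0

General solution: y = C₁e^(2x) + C₂e^(-3x)
Applying ICs: C₁ = -1/5, C₂ = 1/5
Particular solution: y = -(1/5)e^(2x) + (1/5)e^(-3x)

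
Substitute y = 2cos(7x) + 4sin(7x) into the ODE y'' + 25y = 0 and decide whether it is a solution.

Verification:
y'' = -98cos(7x) - 196sin(7x)
y'' + 25y ≠ 0 (frequency mismatch: got 49 instead of 25)

No, it is not a solution.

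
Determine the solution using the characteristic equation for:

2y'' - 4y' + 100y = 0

Characteristic equation: 2r² - 4r + 100 = 0
Divide by 2: r² - 2r + 50 = 0
Roots: r = 1 ± 7i (complex conjugates)
General solution: y = e^x(C₁cos(7x) + C₂sin(7x))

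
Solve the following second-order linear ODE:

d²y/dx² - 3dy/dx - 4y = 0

Characteristic equation: r² - 3r - 4 = 0
Roots: r = 4, -1 (distinct real)
General solution: y = C₁e^(4x) + C₂e^(-x)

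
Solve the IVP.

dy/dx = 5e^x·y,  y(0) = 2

General solution: y = Ce^(5e^x)
Applying IC y(0) = 2:
Particular solution: y = 2e^(5(e^x - 1))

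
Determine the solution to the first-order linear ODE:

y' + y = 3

Using integrating factor method:

General solution: y = 3 + Ce^(-x)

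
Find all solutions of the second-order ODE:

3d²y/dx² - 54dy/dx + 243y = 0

Characteristic equation: 3r² - 54r + 243 = 0
Divide by 3: r² - 18r + 81 = 0
Factored: (r - 9)² = 0
Repeated root: r = 9
General solution: y = (C₁ + C₂x)e^(9x)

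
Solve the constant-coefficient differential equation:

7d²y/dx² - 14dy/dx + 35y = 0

Characteristic equation: 7r² - 14r + 35 = 0
Divide by 7: r² - 2r + 5 = 0
Roots: r = 1 ± 2i (complex conjugates)
General solution: y = e^x(C₁cos(2x) + C₂sin(2x))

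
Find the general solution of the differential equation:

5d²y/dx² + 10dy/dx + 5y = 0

Characteristic equation: 5r² + 10r + 5 = 0
Divide by 5: r² + 2r + 1 = 0
Factored: (r + 1)² = 0
Repeated root: r = -1
General solution: y = (C₁ + C₂x)e^(-x)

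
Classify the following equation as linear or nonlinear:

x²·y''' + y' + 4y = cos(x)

Linear (y and its derivatives appear to the first power only, no products of y terms)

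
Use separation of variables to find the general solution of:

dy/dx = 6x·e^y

Separating variables and integrating:
-e^(-y) = 3x² + C

General solution: y = -ln(C - 3x²)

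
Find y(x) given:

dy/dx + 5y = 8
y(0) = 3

General solution: y = 8/5 + Ce^(-5x)
Applying y(0) = 3: C = 3 - 8/5 = 7/5
Particular solution: y = 8/5 + (7/5)e^(-5x)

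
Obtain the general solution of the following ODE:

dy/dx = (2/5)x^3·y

Separating variables and integrating:
ln|y| = x^4/10 + C

General solution: y = Ce^(x^4/10)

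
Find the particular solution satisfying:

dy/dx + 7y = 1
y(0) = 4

General solution: y = 1/7 + Ce^(-7x)
Applying y(0) = 4: C = 4 - 1/7 = 27/7
Particular solution: y = 1/7 + (27/7)e^(-7x)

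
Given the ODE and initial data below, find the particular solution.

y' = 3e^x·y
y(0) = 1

General solution: y = Ce^(3e^x)
Applying IC y(0) = 1:
Particular solution: y = e^(3(e^x - 1))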